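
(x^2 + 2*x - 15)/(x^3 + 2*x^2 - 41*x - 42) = (x^2 + 2*x - 15)/(x^3 + 2*x^2 - 41*x - 42)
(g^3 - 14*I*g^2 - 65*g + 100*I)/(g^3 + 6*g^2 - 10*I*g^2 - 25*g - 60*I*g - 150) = (g - 4*I)/(g + 6)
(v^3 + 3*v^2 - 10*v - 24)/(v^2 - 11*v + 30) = (v^3 + 3*v^2 - 10*v - 24)/(v^2 - 11*v + 30)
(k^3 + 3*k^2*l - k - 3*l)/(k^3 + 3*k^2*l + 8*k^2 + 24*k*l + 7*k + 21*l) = (k - 1)/(k + 7)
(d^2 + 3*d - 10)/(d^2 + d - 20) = (d - 2)/(d - 4)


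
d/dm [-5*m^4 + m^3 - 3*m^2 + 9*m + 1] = -20*m^3 + 3*m^2 - 6*m + 9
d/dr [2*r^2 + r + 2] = 4*r + 1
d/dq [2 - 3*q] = -3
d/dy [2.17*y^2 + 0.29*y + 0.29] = 4.34*y + 0.29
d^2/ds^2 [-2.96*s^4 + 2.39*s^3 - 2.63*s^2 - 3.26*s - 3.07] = -35.52*s^2 + 14.34*s - 5.26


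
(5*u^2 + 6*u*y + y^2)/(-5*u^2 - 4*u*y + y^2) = (5*u + y)/(-5*u + y)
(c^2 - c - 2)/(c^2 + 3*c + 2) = (c - 2)/(c + 2)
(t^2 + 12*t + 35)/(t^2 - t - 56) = (t + 5)/(t - 8)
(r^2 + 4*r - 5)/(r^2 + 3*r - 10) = (r - 1)/(r - 2)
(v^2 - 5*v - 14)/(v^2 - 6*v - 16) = (v - 7)/(v - 8)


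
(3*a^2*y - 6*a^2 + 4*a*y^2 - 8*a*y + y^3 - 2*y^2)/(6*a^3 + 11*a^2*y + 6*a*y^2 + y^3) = (y - 2)/(2*a + y)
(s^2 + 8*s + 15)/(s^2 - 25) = (s + 3)/(s - 5)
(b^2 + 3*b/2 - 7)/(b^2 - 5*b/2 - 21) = (b - 2)/(b - 6)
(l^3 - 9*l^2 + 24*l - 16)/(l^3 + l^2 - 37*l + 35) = (l^2 - 8*l + 16)/(l^2 + 2*l - 35)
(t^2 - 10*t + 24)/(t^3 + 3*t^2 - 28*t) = (t - 6)/(t*(t + 7))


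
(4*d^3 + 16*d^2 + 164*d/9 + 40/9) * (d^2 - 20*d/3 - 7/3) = 4*d^5 - 32*d^4/3 - 880*d^3/9 - 4168*d^2/27 - 1948*d/27 - 280/27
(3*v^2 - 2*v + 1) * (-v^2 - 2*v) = -3*v^4 - 4*v^3 + 3*v^2 - 2*v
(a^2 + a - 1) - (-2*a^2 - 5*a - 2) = 3*a^2 + 6*a + 1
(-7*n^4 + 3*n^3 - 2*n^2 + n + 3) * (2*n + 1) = -14*n^5 - n^4 - n^3 + 7*n + 3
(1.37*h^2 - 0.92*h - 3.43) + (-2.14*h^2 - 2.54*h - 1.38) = -0.77*h^2 - 3.46*h - 4.81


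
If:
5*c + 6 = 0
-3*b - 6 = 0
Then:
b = -2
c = -6/5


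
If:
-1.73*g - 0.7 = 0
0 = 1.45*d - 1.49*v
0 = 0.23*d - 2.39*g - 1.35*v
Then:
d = 0.89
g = -0.40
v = 0.87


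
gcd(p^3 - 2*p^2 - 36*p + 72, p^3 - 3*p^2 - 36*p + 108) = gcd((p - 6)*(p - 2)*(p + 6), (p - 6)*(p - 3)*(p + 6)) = p^2 - 36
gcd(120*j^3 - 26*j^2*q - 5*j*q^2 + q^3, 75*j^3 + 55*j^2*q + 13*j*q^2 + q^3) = 5*j + q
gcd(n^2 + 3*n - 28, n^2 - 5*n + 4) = n - 4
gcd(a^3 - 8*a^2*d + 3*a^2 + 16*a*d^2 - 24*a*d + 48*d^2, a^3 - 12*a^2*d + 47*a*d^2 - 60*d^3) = a - 4*d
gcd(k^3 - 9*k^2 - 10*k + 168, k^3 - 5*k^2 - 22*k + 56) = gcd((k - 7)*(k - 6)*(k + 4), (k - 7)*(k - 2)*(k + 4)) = k^2 - 3*k - 28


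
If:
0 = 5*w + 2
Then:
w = -2/5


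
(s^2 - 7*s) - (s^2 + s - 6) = 6 - 8*s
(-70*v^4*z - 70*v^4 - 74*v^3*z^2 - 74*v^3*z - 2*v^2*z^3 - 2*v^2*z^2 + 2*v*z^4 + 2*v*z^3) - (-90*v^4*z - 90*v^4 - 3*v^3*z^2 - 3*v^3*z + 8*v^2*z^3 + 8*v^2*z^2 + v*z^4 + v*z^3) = 20*v^4*z + 20*v^4 - 71*v^3*z^2 - 71*v^3*z - 10*v^2*z^3 - 10*v^2*z^2 + v*z^4 + v*z^3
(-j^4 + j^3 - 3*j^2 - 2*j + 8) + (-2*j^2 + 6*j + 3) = -j^4 + j^3 - 5*j^2 + 4*j + 11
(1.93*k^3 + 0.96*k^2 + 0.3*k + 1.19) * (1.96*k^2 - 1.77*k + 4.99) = 3.7828*k^5 - 1.5345*k^4 + 8.5195*k^3 + 6.5918*k^2 - 0.6093*k + 5.9381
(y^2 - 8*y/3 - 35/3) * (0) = 0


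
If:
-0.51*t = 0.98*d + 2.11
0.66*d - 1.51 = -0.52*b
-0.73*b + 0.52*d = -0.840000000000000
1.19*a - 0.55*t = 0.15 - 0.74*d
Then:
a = -3.12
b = 1.78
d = 0.88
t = -5.84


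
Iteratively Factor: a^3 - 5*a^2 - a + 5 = (a - 1)*(a^2 - 4*a - 5) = (a - 5)*(a - 1)*(a + 1)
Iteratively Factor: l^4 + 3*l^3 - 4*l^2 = (l - 1)*(l^3 + 4*l^2) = (l - 1)*(l + 4)*(l^2) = l*(l - 1)*(l + 4)*(l)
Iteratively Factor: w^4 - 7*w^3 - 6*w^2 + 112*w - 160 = (w + 4)*(w^3 - 11*w^2 + 38*w - 40) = (w - 4)*(w + 4)*(w^2 - 7*w + 10) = (w - 5)*(w - 4)*(w + 4)*(w - 2)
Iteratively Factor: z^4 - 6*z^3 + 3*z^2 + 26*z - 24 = (z - 4)*(z^3 - 2*z^2 - 5*z + 6) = (z - 4)*(z - 3)*(z^2 + z - 2) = (z - 4)*(z - 3)*(z + 2)*(z - 1)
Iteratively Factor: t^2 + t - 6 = (t - 2)*(t + 3)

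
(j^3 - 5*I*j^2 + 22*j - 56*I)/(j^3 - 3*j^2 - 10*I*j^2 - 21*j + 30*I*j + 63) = (j^2 + 2*I*j + 8)/(j^2 - 3*j*(1 + I) + 9*I)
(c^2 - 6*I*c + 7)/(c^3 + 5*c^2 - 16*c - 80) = (c^2 - 6*I*c + 7)/(c^3 + 5*c^2 - 16*c - 80)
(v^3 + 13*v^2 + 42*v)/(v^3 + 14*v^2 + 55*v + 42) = v/(v + 1)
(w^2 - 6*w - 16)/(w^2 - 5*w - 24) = (w + 2)/(w + 3)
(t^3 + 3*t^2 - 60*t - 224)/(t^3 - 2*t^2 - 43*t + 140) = (t^2 - 4*t - 32)/(t^2 - 9*t + 20)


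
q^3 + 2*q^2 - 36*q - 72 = (q - 6)*(q + 2)*(q + 6)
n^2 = n^2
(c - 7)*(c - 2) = c^2 - 9*c + 14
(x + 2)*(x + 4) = x^2 + 6*x + 8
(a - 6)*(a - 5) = a^2 - 11*a + 30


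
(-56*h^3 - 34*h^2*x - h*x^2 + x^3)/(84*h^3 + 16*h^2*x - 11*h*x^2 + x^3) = (4*h + x)/(-6*h + x)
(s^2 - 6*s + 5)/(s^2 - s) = (s - 5)/s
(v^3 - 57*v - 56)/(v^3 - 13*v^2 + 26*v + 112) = (v^2 + 8*v + 7)/(v^2 - 5*v - 14)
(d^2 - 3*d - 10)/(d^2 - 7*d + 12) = (d^2 - 3*d - 10)/(d^2 - 7*d + 12)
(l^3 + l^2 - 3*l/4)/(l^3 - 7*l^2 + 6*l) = (l^2 + l - 3/4)/(l^2 - 7*l + 6)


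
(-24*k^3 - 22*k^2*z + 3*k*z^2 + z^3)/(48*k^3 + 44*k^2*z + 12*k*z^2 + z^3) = (-4*k^2 - 3*k*z + z^2)/(8*k^2 + 6*k*z + z^2)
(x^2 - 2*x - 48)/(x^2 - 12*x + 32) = (x + 6)/(x - 4)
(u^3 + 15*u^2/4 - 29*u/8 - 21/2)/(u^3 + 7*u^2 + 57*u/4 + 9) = (4*u - 7)/(2*(2*u + 3))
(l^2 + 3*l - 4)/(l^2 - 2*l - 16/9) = 9*(-l^2 - 3*l + 4)/(-9*l^2 + 18*l + 16)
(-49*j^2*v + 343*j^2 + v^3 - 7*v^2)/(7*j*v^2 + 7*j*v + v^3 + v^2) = (-7*j*v + 49*j + v^2 - 7*v)/(v*(v + 1))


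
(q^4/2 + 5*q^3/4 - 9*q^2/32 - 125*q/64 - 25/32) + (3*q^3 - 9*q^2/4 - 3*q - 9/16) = q^4/2 + 17*q^3/4 - 81*q^2/32 - 317*q/64 - 43/32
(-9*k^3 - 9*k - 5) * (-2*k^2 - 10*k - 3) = 18*k^5 + 90*k^4 + 45*k^3 + 100*k^2 + 77*k + 15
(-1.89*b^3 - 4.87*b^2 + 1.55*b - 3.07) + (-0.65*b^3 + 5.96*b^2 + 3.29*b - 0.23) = -2.54*b^3 + 1.09*b^2 + 4.84*b - 3.3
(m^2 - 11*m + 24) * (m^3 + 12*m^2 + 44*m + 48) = m^5 + m^4 - 64*m^3 - 148*m^2 + 528*m + 1152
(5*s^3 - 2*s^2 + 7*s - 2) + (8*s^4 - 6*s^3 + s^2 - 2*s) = 8*s^4 - s^3 - s^2 + 5*s - 2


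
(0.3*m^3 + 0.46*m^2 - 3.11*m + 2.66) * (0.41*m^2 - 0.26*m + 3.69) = 0.123*m^5 + 0.1106*m^4 - 0.2877*m^3 + 3.5966*m^2 - 12.1675*m + 9.8154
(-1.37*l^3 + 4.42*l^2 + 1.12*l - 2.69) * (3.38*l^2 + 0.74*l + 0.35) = -4.6306*l^5 + 13.9258*l^4 + 6.5769*l^3 - 6.7164*l^2 - 1.5986*l - 0.9415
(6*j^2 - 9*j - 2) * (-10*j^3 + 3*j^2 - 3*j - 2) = -60*j^5 + 108*j^4 - 25*j^3 + 9*j^2 + 24*j + 4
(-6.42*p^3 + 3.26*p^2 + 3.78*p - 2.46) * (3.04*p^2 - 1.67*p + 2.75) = -19.5168*p^5 + 20.6318*p^4 - 11.608*p^3 - 4.826*p^2 + 14.5032*p - 6.765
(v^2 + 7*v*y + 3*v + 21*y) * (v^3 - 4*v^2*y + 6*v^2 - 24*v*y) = v^5 + 3*v^4*y + 9*v^4 - 28*v^3*y^2 + 27*v^3*y + 18*v^3 - 252*v^2*y^2 + 54*v^2*y - 504*v*y^2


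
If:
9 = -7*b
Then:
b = -9/7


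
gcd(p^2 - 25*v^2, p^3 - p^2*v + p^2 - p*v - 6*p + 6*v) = 1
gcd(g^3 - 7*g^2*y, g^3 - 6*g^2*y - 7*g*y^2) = -g^2 + 7*g*y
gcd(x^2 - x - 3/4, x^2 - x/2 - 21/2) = 1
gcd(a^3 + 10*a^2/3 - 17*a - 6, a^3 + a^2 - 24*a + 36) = a^2 + 3*a - 18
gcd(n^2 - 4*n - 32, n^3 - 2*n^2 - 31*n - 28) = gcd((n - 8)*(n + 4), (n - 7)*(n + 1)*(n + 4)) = n + 4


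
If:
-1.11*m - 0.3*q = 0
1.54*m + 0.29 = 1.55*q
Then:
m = -0.04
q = 0.15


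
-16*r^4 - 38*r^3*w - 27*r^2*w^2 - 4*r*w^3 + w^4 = (-8*r + w)*(r + w)^2*(2*r + w)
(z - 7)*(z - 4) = z^2 - 11*z + 28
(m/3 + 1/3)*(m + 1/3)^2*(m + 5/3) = m^4/3 + 10*m^3/9 + 32*m^2/27 + 38*m/81 + 5/81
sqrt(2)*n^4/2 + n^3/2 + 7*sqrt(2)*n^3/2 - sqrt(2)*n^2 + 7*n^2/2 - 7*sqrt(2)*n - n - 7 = (n/2 + sqrt(2)/2)*(n + 7)*(n - sqrt(2))*(sqrt(2)*n + 1)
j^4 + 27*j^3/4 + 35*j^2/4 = j^2*(j + 7/4)*(j + 5)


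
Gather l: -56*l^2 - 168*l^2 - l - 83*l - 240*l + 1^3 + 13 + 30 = -224*l^2 - 324*l + 44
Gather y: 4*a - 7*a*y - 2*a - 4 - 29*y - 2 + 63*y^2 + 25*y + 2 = 2*a + 63*y^2 + y*(-7*a - 4) - 4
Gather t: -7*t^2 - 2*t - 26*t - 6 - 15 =-7*t^2 - 28*t - 21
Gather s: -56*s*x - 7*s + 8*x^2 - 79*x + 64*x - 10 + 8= s*(-56*x - 7) + 8*x^2 - 15*x - 2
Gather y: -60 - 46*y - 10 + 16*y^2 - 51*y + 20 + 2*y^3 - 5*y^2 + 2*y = 2*y^3 + 11*y^2 - 95*y - 50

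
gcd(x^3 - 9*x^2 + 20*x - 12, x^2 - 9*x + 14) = x - 2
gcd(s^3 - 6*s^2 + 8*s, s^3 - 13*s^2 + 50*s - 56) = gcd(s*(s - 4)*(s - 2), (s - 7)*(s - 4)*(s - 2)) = s^2 - 6*s + 8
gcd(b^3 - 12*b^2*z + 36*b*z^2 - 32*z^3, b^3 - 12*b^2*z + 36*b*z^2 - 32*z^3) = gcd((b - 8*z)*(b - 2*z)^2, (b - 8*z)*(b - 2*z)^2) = -b^3 + 12*b^2*z - 36*b*z^2 + 32*z^3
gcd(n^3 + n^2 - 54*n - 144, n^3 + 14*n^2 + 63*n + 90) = n^2 + 9*n + 18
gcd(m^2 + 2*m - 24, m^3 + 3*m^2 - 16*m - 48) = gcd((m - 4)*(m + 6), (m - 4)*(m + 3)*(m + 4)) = m - 4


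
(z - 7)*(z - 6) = z^2 - 13*z + 42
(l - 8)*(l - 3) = l^2 - 11*l + 24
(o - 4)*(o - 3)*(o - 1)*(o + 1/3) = o^4 - 23*o^3/3 + 49*o^2/3 - 17*o/3 - 4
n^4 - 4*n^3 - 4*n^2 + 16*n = n*(n - 4)*(n - 2)*(n + 2)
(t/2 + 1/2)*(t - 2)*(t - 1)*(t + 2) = t^4/2 - 5*t^2/2 + 2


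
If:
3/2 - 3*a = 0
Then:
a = 1/2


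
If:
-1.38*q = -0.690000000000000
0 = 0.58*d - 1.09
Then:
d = 1.88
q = 0.50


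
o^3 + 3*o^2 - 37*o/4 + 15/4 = (o - 3/2)*(o - 1/2)*(o + 5)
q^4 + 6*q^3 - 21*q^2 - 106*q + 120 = (q - 4)*(q - 1)*(q + 5)*(q + 6)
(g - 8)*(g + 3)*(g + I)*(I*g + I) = I*g^4 - g^3 - 4*I*g^3 + 4*g^2 - 29*I*g^2 + 29*g - 24*I*g + 24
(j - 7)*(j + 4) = j^2 - 3*j - 28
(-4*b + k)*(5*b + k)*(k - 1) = -20*b^2*k + 20*b^2 + b*k^2 - b*k + k^3 - k^2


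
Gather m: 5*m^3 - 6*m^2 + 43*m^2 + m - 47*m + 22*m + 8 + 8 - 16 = 5*m^3 + 37*m^2 - 24*m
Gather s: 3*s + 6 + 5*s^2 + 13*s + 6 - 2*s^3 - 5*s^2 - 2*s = -2*s^3 + 14*s + 12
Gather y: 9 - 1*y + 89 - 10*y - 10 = 88 - 11*y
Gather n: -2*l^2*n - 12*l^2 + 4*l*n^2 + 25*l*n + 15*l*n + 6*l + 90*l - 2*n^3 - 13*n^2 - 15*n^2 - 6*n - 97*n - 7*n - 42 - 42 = -12*l^2 + 96*l - 2*n^3 + n^2*(4*l - 28) + n*(-2*l^2 + 40*l - 110) - 84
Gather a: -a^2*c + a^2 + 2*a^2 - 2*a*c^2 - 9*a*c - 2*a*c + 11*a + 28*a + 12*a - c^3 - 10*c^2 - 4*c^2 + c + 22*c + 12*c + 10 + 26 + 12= a^2*(3 - c) + a*(-2*c^2 - 11*c + 51) - c^3 - 14*c^2 + 35*c + 48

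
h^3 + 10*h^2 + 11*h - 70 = (h - 2)*(h + 5)*(h + 7)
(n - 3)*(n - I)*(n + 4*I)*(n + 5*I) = n^4 - 3*n^3 + 8*I*n^3 - 11*n^2 - 24*I*n^2 + 33*n + 20*I*n - 60*I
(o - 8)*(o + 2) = o^2 - 6*o - 16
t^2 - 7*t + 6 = (t - 6)*(t - 1)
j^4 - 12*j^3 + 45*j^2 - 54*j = j*(j - 6)*(j - 3)^2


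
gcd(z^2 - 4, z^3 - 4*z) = z^2 - 4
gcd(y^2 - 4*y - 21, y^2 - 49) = y - 7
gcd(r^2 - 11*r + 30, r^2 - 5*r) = r - 5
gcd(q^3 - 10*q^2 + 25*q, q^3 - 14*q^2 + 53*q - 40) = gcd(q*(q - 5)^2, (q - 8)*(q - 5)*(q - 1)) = q - 5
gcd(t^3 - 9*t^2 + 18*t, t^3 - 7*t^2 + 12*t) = t^2 - 3*t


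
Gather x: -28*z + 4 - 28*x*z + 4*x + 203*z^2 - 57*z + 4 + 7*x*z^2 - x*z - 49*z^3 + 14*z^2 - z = x*(7*z^2 - 29*z + 4) - 49*z^3 + 217*z^2 - 86*z + 8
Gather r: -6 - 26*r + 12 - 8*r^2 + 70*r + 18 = -8*r^2 + 44*r + 24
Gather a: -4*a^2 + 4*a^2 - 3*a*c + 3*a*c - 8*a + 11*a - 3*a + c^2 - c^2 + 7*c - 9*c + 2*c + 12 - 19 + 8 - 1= 0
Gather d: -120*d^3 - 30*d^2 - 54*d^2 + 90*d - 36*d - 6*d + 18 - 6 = -120*d^3 - 84*d^2 + 48*d + 12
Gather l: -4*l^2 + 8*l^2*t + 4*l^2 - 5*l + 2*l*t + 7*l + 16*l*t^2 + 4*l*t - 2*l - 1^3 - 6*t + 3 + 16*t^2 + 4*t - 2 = 8*l^2*t + l*(16*t^2 + 6*t) + 16*t^2 - 2*t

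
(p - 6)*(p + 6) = p^2 - 36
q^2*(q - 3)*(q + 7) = q^4 + 4*q^3 - 21*q^2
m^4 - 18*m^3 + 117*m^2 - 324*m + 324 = (m - 6)^2*(m - 3)^2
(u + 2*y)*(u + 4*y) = u^2 + 6*u*y + 8*y^2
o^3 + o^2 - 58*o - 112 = (o - 8)*(o + 2)*(o + 7)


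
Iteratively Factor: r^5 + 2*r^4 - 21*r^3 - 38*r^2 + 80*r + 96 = (r + 4)*(r^4 - 2*r^3 - 13*r^2 + 14*r + 24) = (r - 4)*(r + 4)*(r^3 + 2*r^2 - 5*r - 6) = (r - 4)*(r - 2)*(r + 4)*(r^2 + 4*r + 3) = (r - 4)*(r - 2)*(r + 1)*(r + 4)*(r + 3)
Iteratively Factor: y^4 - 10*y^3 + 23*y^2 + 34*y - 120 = (y - 5)*(y^3 - 5*y^2 - 2*y + 24) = (y - 5)*(y - 3)*(y^2 - 2*y - 8) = (y - 5)*(y - 4)*(y - 3)*(y + 2)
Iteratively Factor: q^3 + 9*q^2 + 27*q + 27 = (q + 3)*(q^2 + 6*q + 9) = (q + 3)^2*(q + 3)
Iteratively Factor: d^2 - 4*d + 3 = (d - 1)*(d - 3)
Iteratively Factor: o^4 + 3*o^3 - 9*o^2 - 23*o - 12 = (o + 1)*(o^3 + 2*o^2 - 11*o - 12) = (o + 1)^2*(o^2 + o - 12) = (o + 1)^2*(o + 4)*(o - 3)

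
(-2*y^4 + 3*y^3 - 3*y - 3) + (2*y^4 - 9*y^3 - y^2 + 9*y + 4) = -6*y^3 - y^2 + 6*y + 1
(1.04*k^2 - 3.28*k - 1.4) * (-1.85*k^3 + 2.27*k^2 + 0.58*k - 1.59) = -1.924*k^5 + 8.4288*k^4 - 4.2524*k^3 - 6.734*k^2 + 4.4032*k + 2.226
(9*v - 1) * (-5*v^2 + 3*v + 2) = -45*v^3 + 32*v^2 + 15*v - 2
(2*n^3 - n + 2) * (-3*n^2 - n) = -6*n^5 - 2*n^4 + 3*n^3 - 5*n^2 - 2*n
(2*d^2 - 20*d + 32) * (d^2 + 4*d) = 2*d^4 - 12*d^3 - 48*d^2 + 128*d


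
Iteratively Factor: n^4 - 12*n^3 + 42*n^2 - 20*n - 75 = (n - 5)*(n^3 - 7*n^2 + 7*n + 15) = (n - 5)^2*(n^2 - 2*n - 3) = (n - 5)^2*(n - 3)*(n + 1)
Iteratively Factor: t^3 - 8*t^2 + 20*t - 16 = (t - 2)*(t^2 - 6*t + 8) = (t - 4)*(t - 2)*(t - 2)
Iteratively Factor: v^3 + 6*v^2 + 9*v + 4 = (v + 4)*(v^2 + 2*v + 1) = (v + 1)*(v + 4)*(v + 1)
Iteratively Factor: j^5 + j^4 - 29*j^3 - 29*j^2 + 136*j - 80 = (j + 4)*(j^4 - 3*j^3 - 17*j^2 + 39*j - 20) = (j - 5)*(j + 4)*(j^3 + 2*j^2 - 7*j + 4) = (j - 5)*(j - 1)*(j + 4)*(j^2 + 3*j - 4) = (j - 5)*(j - 1)*(j + 4)^2*(j - 1)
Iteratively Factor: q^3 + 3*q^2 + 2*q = (q + 2)*(q^2 + q) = (q + 1)*(q + 2)*(q)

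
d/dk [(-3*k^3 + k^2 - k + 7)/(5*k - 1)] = 2*(-15*k^3 + 7*k^2 - k - 17)/(25*k^2 - 10*k + 1)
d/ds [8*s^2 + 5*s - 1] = 16*s + 5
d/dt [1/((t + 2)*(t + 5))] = (-2*t - 7)/(t^4 + 14*t^3 + 69*t^2 + 140*t + 100)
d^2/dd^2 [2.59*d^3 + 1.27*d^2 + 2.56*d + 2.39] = 15.54*d + 2.54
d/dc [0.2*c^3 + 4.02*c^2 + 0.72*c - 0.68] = 0.6*c^2 + 8.04*c + 0.72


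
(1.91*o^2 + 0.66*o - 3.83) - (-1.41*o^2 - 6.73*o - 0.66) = 3.32*o^2 + 7.39*o - 3.17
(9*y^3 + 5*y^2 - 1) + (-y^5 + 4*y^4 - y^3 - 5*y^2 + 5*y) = -y^5 + 4*y^4 + 8*y^3 + 5*y - 1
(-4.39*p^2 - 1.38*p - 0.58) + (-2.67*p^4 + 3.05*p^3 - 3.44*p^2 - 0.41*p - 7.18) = -2.67*p^4 + 3.05*p^3 - 7.83*p^2 - 1.79*p - 7.76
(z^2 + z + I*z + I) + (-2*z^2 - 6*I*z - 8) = -z^2 + z - 5*I*z - 8 + I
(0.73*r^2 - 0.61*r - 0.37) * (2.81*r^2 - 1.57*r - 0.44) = 2.0513*r^4 - 2.8602*r^3 - 0.4032*r^2 + 0.8493*r + 0.1628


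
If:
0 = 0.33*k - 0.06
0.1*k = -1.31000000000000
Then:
No Solution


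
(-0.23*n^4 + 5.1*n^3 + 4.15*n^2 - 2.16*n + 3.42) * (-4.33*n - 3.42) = 0.9959*n^5 - 21.2964*n^4 - 35.4115*n^3 - 4.8402*n^2 - 7.4214*n - 11.6964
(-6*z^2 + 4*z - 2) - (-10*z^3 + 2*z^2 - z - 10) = 10*z^3 - 8*z^2 + 5*z + 8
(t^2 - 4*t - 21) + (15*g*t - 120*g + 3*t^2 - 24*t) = 15*g*t - 120*g + 4*t^2 - 28*t - 21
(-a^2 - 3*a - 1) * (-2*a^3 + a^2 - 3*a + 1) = 2*a^5 + 5*a^4 + 2*a^3 + 7*a^2 - 1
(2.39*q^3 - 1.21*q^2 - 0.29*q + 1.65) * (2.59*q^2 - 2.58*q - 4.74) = 6.1901*q^5 - 9.3001*q^4 - 8.9579*q^3 + 10.7571*q^2 - 2.8824*q - 7.821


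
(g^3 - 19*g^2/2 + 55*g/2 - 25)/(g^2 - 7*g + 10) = g - 5/2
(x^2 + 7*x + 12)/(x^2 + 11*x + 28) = (x + 3)/(x + 7)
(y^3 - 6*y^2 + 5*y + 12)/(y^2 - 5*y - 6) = (y^2 - 7*y + 12)/(y - 6)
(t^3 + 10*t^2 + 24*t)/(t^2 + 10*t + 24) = t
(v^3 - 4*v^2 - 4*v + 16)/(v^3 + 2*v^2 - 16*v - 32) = (v - 2)/(v + 4)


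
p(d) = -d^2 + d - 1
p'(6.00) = -11.00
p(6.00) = -31.00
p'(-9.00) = 19.00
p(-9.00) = -91.00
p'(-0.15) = 1.30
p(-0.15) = -1.17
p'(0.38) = 0.24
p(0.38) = -0.76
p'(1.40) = -1.80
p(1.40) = -1.56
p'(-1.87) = 4.74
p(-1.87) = -6.37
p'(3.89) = -6.78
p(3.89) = -12.24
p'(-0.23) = 1.46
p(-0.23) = -1.28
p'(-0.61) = 2.22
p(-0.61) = -1.98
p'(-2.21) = 5.42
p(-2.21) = -8.09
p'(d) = 1 - 2*d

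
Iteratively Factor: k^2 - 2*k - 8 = (k + 2)*(k - 4)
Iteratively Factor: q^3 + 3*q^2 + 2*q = (q + 2)*(q^2 + q) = (q + 1)*(q + 2)*(q)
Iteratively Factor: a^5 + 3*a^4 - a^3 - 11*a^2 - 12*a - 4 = (a + 2)*(a^4 + a^3 - 3*a^2 - 5*a - 2) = (a + 1)*(a + 2)*(a^3 - 3*a - 2) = (a + 1)^2*(a + 2)*(a^2 - a - 2) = (a + 1)^3*(a + 2)*(a - 2)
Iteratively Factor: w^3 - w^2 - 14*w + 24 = (w - 2)*(w^2 + w - 12) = (w - 2)*(w + 4)*(w - 3)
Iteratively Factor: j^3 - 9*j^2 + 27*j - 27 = (j - 3)*(j^2 - 6*j + 9) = (j - 3)^2*(j - 3)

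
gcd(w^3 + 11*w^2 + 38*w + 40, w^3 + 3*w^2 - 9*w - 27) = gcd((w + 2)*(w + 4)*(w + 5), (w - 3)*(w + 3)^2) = 1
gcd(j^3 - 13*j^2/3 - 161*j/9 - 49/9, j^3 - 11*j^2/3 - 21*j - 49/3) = j^2 - 14*j/3 - 49/3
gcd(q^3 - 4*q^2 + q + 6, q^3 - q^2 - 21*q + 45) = q - 3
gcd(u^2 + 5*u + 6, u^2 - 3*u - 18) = u + 3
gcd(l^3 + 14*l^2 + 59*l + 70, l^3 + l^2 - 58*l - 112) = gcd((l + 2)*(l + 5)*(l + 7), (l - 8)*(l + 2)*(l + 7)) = l^2 + 9*l + 14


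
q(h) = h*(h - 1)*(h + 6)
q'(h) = h*(h - 1) + h*(h + 6) + (h - 1)*(h + 6)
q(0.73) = -1.33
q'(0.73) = 2.90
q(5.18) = 242.07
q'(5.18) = 126.30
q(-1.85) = 21.88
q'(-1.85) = -14.23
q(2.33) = 25.81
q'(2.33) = 33.59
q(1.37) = 3.74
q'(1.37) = 13.33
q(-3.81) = 40.13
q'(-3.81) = -0.55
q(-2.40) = 29.38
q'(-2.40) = -12.72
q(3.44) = 79.24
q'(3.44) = 63.90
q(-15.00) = -2160.00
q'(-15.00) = 519.00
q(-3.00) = 36.00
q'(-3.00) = -9.00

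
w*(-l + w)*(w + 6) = -l*w^2 - 6*l*w + w^3 + 6*w^2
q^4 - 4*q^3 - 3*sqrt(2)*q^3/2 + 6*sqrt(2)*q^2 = q^2*(q - 4)*(q - 3*sqrt(2)/2)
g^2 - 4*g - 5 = (g - 5)*(g + 1)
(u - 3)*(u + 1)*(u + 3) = u^3 + u^2 - 9*u - 9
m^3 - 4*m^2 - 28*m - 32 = (m - 8)*(m + 2)^2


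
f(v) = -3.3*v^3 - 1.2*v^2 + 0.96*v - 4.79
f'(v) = -9.9*v^2 - 2.4*v + 0.96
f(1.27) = -12.27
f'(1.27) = -18.06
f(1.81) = -26.55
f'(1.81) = -35.82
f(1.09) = -9.44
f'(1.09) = -13.42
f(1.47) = -16.45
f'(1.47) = -23.96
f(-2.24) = 24.13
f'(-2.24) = -43.34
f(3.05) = -106.65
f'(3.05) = -98.45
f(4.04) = -238.10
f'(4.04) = -170.32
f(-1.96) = 13.57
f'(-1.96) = -32.37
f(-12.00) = 5513.29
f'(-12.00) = -1395.84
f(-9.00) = 2295.07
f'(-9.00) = -779.34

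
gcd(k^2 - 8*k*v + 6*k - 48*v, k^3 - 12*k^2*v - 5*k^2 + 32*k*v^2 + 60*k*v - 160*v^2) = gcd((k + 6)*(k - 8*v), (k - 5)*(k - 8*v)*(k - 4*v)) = -k + 8*v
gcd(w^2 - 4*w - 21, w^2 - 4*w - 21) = w^2 - 4*w - 21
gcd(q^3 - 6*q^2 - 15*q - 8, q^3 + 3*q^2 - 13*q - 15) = q + 1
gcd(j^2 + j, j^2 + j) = j^2 + j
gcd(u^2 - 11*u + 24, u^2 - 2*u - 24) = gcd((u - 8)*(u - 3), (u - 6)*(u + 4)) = 1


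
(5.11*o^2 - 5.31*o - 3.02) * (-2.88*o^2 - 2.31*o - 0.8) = -14.7168*o^4 + 3.4887*o^3 + 16.8757*o^2 + 11.2242*o + 2.416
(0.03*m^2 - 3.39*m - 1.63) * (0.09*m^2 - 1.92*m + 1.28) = 0.0027*m^4 - 0.3627*m^3 + 6.4005*m^2 - 1.2096*m - 2.0864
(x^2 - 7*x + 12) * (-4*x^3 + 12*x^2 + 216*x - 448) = -4*x^5 + 40*x^4 + 84*x^3 - 1816*x^2 + 5728*x - 5376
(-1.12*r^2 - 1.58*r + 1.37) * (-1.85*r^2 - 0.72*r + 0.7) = 2.072*r^4 + 3.7294*r^3 - 2.1809*r^2 - 2.0924*r + 0.959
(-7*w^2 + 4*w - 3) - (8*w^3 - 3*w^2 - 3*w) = -8*w^3 - 4*w^2 + 7*w - 3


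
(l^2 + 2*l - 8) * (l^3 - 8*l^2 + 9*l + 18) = l^5 - 6*l^4 - 15*l^3 + 100*l^2 - 36*l - 144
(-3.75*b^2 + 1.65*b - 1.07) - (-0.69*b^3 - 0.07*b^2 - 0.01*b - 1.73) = 0.69*b^3 - 3.68*b^2 + 1.66*b + 0.66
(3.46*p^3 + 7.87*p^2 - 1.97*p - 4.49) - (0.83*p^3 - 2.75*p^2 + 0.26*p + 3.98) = 2.63*p^3 + 10.62*p^2 - 2.23*p - 8.47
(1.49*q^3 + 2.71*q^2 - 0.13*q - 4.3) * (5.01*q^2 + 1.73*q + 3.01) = 7.4649*q^5 + 16.1548*q^4 + 8.5219*q^3 - 13.6108*q^2 - 7.8303*q - 12.943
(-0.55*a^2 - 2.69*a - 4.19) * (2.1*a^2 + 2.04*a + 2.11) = -1.155*a^4 - 6.771*a^3 - 15.4471*a^2 - 14.2235*a - 8.8409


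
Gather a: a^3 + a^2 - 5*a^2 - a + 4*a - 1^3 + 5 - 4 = a^3 - 4*a^2 + 3*a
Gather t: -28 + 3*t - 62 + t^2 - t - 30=t^2 + 2*t - 120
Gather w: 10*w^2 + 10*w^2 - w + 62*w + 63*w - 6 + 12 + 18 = 20*w^2 + 124*w + 24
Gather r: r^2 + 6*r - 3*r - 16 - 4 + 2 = r^2 + 3*r - 18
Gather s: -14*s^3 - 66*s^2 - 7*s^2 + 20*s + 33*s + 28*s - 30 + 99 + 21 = -14*s^3 - 73*s^2 + 81*s + 90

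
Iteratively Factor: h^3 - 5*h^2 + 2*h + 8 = (h - 4)*(h^2 - h - 2) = (h - 4)*(h - 2)*(h + 1)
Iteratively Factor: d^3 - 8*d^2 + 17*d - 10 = (d - 1)*(d^2 - 7*d + 10) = (d - 2)*(d - 1)*(d - 5)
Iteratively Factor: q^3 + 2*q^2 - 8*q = (q - 2)*(q^2 + 4*q) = q*(q - 2)*(q + 4)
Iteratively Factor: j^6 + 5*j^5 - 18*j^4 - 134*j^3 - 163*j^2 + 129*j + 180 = (j - 1)*(j^5 + 6*j^4 - 12*j^3 - 146*j^2 - 309*j - 180) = (j - 1)*(j + 3)*(j^4 + 3*j^3 - 21*j^2 - 83*j - 60) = (j - 5)*(j - 1)*(j + 3)*(j^3 + 8*j^2 + 19*j + 12) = (j - 5)*(j - 1)*(j + 1)*(j + 3)*(j^2 + 7*j + 12) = (j - 5)*(j - 1)*(j + 1)*(j + 3)^2*(j + 4)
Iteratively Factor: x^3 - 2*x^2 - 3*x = (x + 1)*(x^2 - 3*x) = (x - 3)*(x + 1)*(x)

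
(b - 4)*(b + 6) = b^2 + 2*b - 24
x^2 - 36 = (x - 6)*(x + 6)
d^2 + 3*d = d*(d + 3)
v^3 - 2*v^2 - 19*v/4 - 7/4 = (v - 7/2)*(v + 1/2)*(v + 1)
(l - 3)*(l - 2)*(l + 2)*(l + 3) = l^4 - 13*l^2 + 36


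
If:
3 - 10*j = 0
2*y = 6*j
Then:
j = 3/10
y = 9/10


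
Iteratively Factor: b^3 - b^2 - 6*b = (b + 2)*(b^2 - 3*b) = (b - 3)*(b + 2)*(b)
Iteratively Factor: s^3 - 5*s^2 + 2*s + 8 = (s + 1)*(s^2 - 6*s + 8) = (s - 4)*(s + 1)*(s - 2)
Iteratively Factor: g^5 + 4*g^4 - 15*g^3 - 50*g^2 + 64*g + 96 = (g + 1)*(g^4 + 3*g^3 - 18*g^2 - 32*g + 96) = (g - 2)*(g + 1)*(g^3 + 5*g^2 - 8*g - 48) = (g - 3)*(g - 2)*(g + 1)*(g^2 + 8*g + 16) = (g - 3)*(g - 2)*(g + 1)*(g + 4)*(g + 4)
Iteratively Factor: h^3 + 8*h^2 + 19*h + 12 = (h + 1)*(h^2 + 7*h + 12) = (h + 1)*(h + 4)*(h + 3)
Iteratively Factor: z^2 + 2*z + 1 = (z + 1)*(z + 1)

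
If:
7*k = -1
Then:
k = -1/7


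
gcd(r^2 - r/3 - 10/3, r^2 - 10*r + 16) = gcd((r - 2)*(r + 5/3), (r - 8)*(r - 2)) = r - 2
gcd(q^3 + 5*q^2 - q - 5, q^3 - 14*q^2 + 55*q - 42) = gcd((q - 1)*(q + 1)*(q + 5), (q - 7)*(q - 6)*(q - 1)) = q - 1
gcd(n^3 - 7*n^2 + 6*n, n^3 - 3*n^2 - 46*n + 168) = n - 6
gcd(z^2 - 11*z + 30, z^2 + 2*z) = 1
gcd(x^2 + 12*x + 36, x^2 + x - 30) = x + 6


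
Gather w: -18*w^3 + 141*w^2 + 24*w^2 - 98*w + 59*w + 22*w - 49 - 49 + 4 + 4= -18*w^3 + 165*w^2 - 17*w - 90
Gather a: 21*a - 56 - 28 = 21*a - 84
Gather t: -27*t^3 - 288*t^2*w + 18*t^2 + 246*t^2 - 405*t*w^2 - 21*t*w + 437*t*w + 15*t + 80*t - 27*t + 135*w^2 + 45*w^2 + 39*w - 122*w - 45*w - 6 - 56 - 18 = -27*t^3 + t^2*(264 - 288*w) + t*(-405*w^2 + 416*w + 68) + 180*w^2 - 128*w - 80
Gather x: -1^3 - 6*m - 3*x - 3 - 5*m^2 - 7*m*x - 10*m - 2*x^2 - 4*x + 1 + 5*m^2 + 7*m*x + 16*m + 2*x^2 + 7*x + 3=0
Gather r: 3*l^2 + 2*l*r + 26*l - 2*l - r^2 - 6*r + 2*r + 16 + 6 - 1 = 3*l^2 + 24*l - r^2 + r*(2*l - 4) + 21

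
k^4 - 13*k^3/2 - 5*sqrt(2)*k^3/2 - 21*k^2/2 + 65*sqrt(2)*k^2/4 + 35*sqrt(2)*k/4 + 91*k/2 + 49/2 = (k - 7)*(k + 1/2)*(k - 7*sqrt(2)/2)*(k + sqrt(2))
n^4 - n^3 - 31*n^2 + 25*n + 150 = (n - 5)*(n - 3)*(n + 2)*(n + 5)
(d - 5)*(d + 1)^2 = d^3 - 3*d^2 - 9*d - 5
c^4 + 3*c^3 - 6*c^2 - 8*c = c*(c - 2)*(c + 1)*(c + 4)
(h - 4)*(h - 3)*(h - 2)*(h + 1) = h^4 - 8*h^3 + 17*h^2 + 2*h - 24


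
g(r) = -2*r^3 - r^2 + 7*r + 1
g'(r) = -6*r^2 - 2*r + 7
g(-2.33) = 4.56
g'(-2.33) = -20.91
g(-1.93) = -1.86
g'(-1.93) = -11.49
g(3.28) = -57.37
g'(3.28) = -64.11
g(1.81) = -1.47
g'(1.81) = -16.28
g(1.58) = 1.67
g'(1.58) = -11.14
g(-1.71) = -3.89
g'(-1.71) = -7.12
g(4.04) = -118.92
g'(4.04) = -99.01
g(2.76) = -29.35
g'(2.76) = -44.23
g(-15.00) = 6421.00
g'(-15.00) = -1313.00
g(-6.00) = 355.00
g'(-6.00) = -197.00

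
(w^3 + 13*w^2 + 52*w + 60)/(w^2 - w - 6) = (w^2 + 11*w + 30)/(w - 3)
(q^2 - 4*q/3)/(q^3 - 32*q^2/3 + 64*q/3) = (3*q - 4)/(3*q^2 - 32*q + 64)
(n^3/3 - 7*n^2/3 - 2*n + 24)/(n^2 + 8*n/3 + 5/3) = (n^3 - 7*n^2 - 6*n + 72)/(3*n^2 + 8*n + 5)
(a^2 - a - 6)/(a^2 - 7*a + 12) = (a + 2)/(a - 4)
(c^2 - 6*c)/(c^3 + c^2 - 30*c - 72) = c/(c^2 + 7*c + 12)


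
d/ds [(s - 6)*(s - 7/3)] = 2*s - 25/3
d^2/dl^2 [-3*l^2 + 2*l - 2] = -6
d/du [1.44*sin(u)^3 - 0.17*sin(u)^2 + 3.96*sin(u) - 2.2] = (4.32*sin(u)^2 - 0.34*sin(u) + 3.96)*cos(u)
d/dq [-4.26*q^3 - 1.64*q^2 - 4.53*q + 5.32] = -12.78*q^2 - 3.28*q - 4.53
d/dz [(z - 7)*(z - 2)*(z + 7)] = 3*z^2 - 4*z - 49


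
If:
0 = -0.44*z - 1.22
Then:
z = -2.77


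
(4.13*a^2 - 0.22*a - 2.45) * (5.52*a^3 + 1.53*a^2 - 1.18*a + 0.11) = 22.7976*a^5 + 5.1045*a^4 - 18.734*a^3 - 3.0346*a^2 + 2.8668*a - 0.2695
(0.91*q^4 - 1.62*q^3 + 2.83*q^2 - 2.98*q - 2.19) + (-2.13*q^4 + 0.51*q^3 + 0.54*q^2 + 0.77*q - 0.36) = -1.22*q^4 - 1.11*q^3 + 3.37*q^2 - 2.21*q - 2.55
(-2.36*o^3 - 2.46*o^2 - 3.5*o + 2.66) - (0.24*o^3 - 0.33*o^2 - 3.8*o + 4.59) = -2.6*o^3 - 2.13*o^2 + 0.3*o - 1.93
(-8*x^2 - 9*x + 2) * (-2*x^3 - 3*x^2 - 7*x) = 16*x^5 + 42*x^4 + 79*x^3 + 57*x^2 - 14*x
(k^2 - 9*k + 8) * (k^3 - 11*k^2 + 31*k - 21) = k^5 - 20*k^4 + 138*k^3 - 388*k^2 + 437*k - 168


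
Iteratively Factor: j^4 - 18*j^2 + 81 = (j + 3)*(j^3 - 3*j^2 - 9*j + 27) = (j - 3)*(j + 3)*(j^2 - 9) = (j - 3)*(j + 3)^2*(j - 3)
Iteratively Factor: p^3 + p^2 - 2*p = (p)*(p^2 + p - 2) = p*(p - 1)*(p + 2)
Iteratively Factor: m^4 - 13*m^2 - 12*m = (m - 4)*(m^3 + 4*m^2 + 3*m) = (m - 4)*(m + 3)*(m^2 + m) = m*(m - 4)*(m + 3)*(m + 1)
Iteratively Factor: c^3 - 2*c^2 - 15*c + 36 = (c - 3)*(c^2 + c - 12) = (c - 3)^2*(c + 4)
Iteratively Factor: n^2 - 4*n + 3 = (n - 3)*(n - 1)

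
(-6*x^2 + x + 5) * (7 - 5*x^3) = 30*x^5 - 5*x^4 - 25*x^3 - 42*x^2 + 7*x + 35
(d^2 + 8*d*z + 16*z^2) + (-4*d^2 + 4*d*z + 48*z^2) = -3*d^2 + 12*d*z + 64*z^2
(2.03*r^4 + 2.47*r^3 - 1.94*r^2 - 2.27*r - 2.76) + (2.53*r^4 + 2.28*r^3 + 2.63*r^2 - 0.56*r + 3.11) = 4.56*r^4 + 4.75*r^3 + 0.69*r^2 - 2.83*r + 0.35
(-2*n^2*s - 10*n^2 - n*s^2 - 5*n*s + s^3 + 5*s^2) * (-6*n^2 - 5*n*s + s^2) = 12*n^4*s + 60*n^4 + 16*n^3*s^2 + 80*n^3*s - 3*n^2*s^3 - 15*n^2*s^2 - 6*n*s^4 - 30*n*s^3 + s^5 + 5*s^4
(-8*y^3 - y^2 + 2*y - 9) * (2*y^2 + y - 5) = -16*y^5 - 10*y^4 + 43*y^3 - 11*y^2 - 19*y + 45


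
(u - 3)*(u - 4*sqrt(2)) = u^2 - 4*sqrt(2)*u - 3*u + 12*sqrt(2)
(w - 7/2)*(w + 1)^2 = w^3 - 3*w^2/2 - 6*w - 7/2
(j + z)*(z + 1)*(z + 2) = j*z^2 + 3*j*z + 2*j + z^3 + 3*z^2 + 2*z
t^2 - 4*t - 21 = (t - 7)*(t + 3)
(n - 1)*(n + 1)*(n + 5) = n^3 + 5*n^2 - n - 5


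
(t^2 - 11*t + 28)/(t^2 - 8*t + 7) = (t - 4)/(t - 1)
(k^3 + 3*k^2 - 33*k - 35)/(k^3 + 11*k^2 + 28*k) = (k^2 - 4*k - 5)/(k*(k + 4))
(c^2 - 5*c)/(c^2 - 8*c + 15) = c/(c - 3)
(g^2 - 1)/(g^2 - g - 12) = (1 - g^2)/(-g^2 + g + 12)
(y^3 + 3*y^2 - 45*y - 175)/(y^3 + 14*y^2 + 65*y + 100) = (y - 7)/(y + 4)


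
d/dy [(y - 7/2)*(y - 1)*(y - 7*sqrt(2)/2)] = 3*y^2 - 7*sqrt(2)*y - 9*y + 7/2 + 63*sqrt(2)/4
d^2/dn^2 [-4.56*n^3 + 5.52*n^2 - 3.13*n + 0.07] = 11.04 - 27.36*n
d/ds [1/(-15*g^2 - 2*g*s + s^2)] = 2*(g - s)/(15*g^2 + 2*g*s - s^2)^2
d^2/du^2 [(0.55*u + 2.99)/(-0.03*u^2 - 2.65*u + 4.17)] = (-(0.06*u + 2.65)*(0.12*u + 5.3)*(0.55*u + 2.99) + (0.099*u + 3.0944)*(0.03*u^2 + 2.65*u - 4.17))/(0.03*u^2 + 2.65*u - 4.17)^3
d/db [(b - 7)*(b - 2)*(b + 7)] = 3*b^2 - 4*b - 49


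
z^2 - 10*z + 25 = (z - 5)^2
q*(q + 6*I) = q^2 + 6*I*q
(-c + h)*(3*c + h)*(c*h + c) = -3*c^3*h - 3*c^3 + 2*c^2*h^2 + 2*c^2*h + c*h^3 + c*h^2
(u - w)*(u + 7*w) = u^2 + 6*u*w - 7*w^2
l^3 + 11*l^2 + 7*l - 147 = (l - 3)*(l + 7)^2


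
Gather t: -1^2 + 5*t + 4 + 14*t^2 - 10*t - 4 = 14*t^2 - 5*t - 1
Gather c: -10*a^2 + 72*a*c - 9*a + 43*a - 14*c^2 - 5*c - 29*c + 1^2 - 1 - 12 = -10*a^2 + 34*a - 14*c^2 + c*(72*a - 34) - 12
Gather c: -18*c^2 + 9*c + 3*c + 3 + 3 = -18*c^2 + 12*c + 6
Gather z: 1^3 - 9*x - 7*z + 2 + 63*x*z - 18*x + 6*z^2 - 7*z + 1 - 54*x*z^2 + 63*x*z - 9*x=-36*x + z^2*(6 - 54*x) + z*(126*x - 14) + 4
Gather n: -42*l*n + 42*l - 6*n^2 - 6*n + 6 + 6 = 42*l - 6*n^2 + n*(-42*l - 6) + 12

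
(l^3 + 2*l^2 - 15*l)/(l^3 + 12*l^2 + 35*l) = (l - 3)/(l + 7)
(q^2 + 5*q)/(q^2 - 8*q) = (q + 5)/(q - 8)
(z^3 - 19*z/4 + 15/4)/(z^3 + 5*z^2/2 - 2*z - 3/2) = (4*z^2 + 4*z - 15)/(2*(2*z^2 + 7*z + 3))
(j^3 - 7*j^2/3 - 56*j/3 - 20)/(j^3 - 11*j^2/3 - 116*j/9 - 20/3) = 3*(j + 2)/(3*j + 2)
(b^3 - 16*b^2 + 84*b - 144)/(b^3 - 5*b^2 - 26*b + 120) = (b - 6)/(b + 5)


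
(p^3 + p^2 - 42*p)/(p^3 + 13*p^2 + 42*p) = (p - 6)/(p + 6)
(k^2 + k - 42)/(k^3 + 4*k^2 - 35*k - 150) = (k + 7)/(k^2 + 10*k + 25)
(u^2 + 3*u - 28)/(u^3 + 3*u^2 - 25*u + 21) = (u - 4)/(u^2 - 4*u + 3)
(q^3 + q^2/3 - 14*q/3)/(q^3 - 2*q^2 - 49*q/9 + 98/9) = 3*q/(3*q - 7)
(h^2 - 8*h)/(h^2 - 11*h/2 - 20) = 2*h/(2*h + 5)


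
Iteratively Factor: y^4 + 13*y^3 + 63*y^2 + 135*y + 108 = (y + 3)*(y^3 + 10*y^2 + 33*y + 36) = (y + 3)^2*(y^2 + 7*y + 12) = (y + 3)^3*(y + 4)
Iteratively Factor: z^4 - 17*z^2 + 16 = (z + 4)*(z^3 - 4*z^2 - z + 4) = (z - 1)*(z + 4)*(z^2 - 3*z - 4) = (z - 1)*(z + 1)*(z + 4)*(z - 4)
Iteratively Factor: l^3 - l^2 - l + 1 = (l - 1)*(l^2 - 1) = (l - 1)*(l + 1)*(l - 1)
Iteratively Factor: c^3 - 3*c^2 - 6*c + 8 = (c - 4)*(c^2 + c - 2) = (c - 4)*(c + 2)*(c - 1)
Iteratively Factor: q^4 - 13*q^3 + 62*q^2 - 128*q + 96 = (q - 2)*(q^3 - 11*q^2 + 40*q - 48) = (q - 4)*(q - 2)*(q^2 - 7*q + 12) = (q - 4)*(q - 3)*(q - 2)*(q - 4)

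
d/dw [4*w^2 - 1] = 8*w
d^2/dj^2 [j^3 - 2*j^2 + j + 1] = 6*j - 4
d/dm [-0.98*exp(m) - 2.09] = -0.98*exp(m)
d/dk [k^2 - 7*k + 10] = 2*k - 7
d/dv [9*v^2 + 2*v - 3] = 18*v + 2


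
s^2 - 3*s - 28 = (s - 7)*(s + 4)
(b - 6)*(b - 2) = b^2 - 8*b + 12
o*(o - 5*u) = o^2 - 5*o*u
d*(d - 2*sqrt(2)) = d^2 - 2*sqrt(2)*d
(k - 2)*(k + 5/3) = k^2 - k/3 - 10/3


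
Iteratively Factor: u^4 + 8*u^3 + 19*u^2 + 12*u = (u)*(u^3 + 8*u^2 + 19*u + 12) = u*(u + 1)*(u^2 + 7*u + 12) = u*(u + 1)*(u + 4)*(u + 3)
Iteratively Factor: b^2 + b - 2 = (b + 2)*(b - 1)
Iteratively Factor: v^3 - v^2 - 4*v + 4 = (v - 2)*(v^2 + v - 2) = (v - 2)*(v - 1)*(v + 2)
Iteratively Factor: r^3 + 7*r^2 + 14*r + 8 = (r + 1)*(r^2 + 6*r + 8) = (r + 1)*(r + 4)*(r + 2)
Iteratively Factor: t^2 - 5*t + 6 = (t - 2)*(t - 3)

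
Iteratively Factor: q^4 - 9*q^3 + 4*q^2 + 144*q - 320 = (q - 4)*(q^3 - 5*q^2 - 16*q + 80) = (q - 4)^2*(q^2 - q - 20) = (q - 5)*(q - 4)^2*(q + 4)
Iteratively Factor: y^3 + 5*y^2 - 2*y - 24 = (y + 3)*(y^2 + 2*y - 8) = (y - 2)*(y + 3)*(y + 4)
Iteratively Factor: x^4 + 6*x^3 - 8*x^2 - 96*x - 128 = (x - 4)*(x^3 + 10*x^2 + 32*x + 32) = (x - 4)*(x + 2)*(x^2 + 8*x + 16) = (x - 4)*(x + 2)*(x + 4)*(x + 4)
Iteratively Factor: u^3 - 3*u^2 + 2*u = (u)*(u^2 - 3*u + 2) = u*(u - 2)*(u - 1)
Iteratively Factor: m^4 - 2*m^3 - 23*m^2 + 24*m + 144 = (m + 3)*(m^3 - 5*m^2 - 8*m + 48) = (m + 3)^2*(m^2 - 8*m + 16) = (m - 4)*(m + 3)^2*(m - 4)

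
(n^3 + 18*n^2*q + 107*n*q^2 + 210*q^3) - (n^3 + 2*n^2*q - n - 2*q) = 16*n^2*q + 107*n*q^2 + n + 210*q^3 + 2*q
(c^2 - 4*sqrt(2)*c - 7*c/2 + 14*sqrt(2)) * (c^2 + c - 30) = c^4 - 4*sqrt(2)*c^3 - 5*c^3/2 - 67*c^2/2 + 10*sqrt(2)*c^2 + 105*c + 134*sqrt(2)*c - 420*sqrt(2)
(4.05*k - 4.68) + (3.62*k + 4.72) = 7.67*k + 0.04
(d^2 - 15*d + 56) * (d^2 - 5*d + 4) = d^4 - 20*d^3 + 135*d^2 - 340*d + 224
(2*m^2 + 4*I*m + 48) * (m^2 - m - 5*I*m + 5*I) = 2*m^4 - 2*m^3 - 6*I*m^3 + 68*m^2 + 6*I*m^2 - 68*m - 240*I*m + 240*I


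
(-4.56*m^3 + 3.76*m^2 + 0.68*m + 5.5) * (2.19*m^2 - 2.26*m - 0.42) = -9.9864*m^5 + 18.54*m^4 - 5.0932*m^3 + 8.929*m^2 - 12.7156*m - 2.31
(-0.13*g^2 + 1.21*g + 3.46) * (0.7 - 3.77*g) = 0.4901*g^3 - 4.6527*g^2 - 12.1972*g + 2.422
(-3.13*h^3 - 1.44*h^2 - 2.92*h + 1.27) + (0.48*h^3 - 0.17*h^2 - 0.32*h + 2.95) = -2.65*h^3 - 1.61*h^2 - 3.24*h + 4.22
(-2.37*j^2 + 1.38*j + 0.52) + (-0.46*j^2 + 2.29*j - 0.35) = -2.83*j^2 + 3.67*j + 0.17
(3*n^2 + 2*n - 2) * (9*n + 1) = 27*n^3 + 21*n^2 - 16*n - 2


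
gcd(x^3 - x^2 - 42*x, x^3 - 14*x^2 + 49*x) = x^2 - 7*x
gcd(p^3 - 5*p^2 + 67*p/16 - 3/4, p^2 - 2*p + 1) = 1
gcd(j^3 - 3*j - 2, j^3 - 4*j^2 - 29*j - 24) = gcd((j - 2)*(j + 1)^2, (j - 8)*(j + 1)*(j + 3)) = j + 1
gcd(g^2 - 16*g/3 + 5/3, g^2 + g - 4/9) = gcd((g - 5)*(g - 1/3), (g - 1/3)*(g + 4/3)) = g - 1/3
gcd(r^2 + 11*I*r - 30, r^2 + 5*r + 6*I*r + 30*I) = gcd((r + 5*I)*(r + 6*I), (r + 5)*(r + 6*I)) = r + 6*I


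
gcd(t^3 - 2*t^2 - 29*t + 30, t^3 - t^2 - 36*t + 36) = t^2 - 7*t + 6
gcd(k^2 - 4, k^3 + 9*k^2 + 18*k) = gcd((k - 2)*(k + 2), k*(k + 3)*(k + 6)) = 1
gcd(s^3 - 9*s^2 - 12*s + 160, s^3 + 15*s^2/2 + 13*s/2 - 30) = s + 4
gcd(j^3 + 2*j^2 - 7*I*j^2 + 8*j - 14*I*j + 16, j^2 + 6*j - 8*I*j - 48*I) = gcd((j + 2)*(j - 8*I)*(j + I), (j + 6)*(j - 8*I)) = j - 8*I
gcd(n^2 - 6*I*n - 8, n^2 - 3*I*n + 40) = 1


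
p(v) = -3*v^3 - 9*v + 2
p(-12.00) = 5294.00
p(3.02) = -107.81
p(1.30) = -16.29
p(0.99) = -9.82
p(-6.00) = 704.00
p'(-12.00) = -1305.00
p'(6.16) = -350.51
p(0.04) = 1.64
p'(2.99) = -89.46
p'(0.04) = -9.01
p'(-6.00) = -333.00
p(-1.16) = 17.12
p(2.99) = -105.10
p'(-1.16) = -21.11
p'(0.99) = -17.82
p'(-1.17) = -21.32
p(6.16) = -754.67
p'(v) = -9*v^2 - 9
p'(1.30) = -24.21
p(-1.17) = 17.33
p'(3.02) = -91.08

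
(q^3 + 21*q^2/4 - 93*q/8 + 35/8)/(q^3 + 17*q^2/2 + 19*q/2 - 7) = (q - 5/4)/(q + 2)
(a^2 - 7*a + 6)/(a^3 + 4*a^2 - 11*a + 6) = (a - 6)/(a^2 + 5*a - 6)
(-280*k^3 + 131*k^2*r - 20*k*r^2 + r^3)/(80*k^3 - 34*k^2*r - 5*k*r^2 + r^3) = (35*k^2 - 12*k*r + r^2)/(-10*k^2 + 3*k*r + r^2)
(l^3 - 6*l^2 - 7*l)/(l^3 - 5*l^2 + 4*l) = (l^2 - 6*l - 7)/(l^2 - 5*l + 4)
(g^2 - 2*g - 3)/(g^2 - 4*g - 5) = (g - 3)/(g - 5)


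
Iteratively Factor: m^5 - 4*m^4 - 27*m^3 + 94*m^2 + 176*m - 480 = (m + 4)*(m^4 - 8*m^3 + 5*m^2 + 74*m - 120) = (m - 4)*(m + 4)*(m^3 - 4*m^2 - 11*m + 30) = (m - 4)*(m - 2)*(m + 4)*(m^2 - 2*m - 15) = (m - 5)*(m - 4)*(m - 2)*(m + 4)*(m + 3)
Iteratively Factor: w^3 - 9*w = (w - 3)*(w^2 + 3*w) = w*(w - 3)*(w + 3)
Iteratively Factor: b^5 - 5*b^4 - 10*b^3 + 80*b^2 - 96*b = (b - 4)*(b^4 - b^3 - 14*b^2 + 24*b) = (b - 4)*(b - 2)*(b^3 + b^2 - 12*b) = b*(b - 4)*(b - 2)*(b^2 + b - 12) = b*(b - 4)*(b - 3)*(b - 2)*(b + 4)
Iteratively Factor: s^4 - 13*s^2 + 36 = (s - 3)*(s^3 + 3*s^2 - 4*s - 12) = (s - 3)*(s + 3)*(s^2 - 4) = (s - 3)*(s - 2)*(s + 3)*(s + 2)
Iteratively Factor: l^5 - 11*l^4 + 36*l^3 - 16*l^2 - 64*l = (l - 4)*(l^4 - 7*l^3 + 8*l^2 + 16*l) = (l - 4)^2*(l^3 - 3*l^2 - 4*l) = (l - 4)^3*(l^2 + l) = (l - 4)^3*(l + 1)*(l)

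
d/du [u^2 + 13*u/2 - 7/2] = 2*u + 13/2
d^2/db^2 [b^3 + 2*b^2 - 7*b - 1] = 6*b + 4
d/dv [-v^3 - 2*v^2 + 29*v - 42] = -3*v^2 - 4*v + 29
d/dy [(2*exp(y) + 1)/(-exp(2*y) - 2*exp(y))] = 2*(exp(2*y) + exp(y) + 1)*exp(-y)/(exp(2*y) + 4*exp(y) + 4)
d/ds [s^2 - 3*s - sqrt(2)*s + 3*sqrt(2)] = 2*s - 3 - sqrt(2)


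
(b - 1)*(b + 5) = b^2 + 4*b - 5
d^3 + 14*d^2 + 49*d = d*(d + 7)^2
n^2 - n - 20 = (n - 5)*(n + 4)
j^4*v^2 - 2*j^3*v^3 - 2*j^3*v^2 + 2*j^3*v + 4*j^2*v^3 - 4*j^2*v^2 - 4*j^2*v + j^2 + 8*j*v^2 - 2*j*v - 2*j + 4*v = (j - 2)*(j - 2*v)*(j*v + 1)^2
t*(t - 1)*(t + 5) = t^3 + 4*t^2 - 5*t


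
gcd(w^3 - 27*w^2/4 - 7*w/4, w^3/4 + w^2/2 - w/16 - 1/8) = 1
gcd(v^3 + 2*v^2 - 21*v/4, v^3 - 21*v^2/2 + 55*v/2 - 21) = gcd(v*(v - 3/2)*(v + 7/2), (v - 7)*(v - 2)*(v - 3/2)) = v - 3/2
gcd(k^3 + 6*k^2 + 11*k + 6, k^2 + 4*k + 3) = k^2 + 4*k + 3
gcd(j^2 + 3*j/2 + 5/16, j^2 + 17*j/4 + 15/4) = j + 5/4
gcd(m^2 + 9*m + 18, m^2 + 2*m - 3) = m + 3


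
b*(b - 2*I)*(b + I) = b^3 - I*b^2 + 2*b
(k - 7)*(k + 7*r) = k^2 + 7*k*r - 7*k - 49*r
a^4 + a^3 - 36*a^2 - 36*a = a*(a - 6)*(a + 1)*(a + 6)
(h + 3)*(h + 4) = h^2 + 7*h + 12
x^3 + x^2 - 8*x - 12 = (x - 3)*(x + 2)^2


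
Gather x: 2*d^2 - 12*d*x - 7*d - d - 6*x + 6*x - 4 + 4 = 2*d^2 - 12*d*x - 8*d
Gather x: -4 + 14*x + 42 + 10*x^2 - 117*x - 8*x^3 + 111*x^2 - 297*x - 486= -8*x^3 + 121*x^2 - 400*x - 448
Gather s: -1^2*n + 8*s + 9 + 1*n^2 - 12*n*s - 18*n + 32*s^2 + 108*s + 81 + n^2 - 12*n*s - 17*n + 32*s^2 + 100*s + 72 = 2*n^2 - 36*n + 64*s^2 + s*(216 - 24*n) + 162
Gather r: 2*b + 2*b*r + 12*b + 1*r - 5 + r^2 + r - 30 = 14*b + r^2 + r*(2*b + 2) - 35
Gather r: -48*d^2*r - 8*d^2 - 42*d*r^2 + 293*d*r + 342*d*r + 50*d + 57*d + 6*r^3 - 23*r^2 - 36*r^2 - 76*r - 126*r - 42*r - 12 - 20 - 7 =-8*d^2 + 107*d + 6*r^3 + r^2*(-42*d - 59) + r*(-48*d^2 + 635*d - 244) - 39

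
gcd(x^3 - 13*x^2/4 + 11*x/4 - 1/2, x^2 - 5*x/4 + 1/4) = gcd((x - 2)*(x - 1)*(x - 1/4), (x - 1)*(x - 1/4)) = x^2 - 5*x/4 + 1/4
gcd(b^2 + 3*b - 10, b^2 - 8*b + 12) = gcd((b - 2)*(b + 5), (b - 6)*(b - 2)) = b - 2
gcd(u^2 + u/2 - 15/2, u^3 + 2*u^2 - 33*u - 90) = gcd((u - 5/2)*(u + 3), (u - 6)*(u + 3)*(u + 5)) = u + 3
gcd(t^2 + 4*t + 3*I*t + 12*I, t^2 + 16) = 1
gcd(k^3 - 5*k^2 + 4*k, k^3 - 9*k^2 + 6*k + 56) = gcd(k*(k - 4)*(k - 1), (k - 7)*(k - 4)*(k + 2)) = k - 4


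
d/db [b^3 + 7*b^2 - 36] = b*(3*b + 14)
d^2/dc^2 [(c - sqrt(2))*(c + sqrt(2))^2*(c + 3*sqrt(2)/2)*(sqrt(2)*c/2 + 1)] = 10*sqrt(2)*c^3 + 42*c^2 + 18*sqrt(2)*c - 8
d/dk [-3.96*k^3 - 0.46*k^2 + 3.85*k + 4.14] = -11.88*k^2 - 0.92*k + 3.85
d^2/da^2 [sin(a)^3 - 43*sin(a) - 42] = (49 - 9*sin(a)^2)*sin(a)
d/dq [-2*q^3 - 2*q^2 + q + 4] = -6*q^2 - 4*q + 1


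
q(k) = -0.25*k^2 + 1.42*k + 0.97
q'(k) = 1.42 - 0.5*k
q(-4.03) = -8.81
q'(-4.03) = 3.44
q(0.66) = 1.80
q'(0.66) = 1.09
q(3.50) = 2.88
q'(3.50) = -0.33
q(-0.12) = 0.80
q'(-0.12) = 1.48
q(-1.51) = -1.74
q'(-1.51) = 2.18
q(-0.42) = 0.33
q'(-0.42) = 1.63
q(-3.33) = -6.53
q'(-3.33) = 3.08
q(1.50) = 2.54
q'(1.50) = 0.67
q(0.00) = 0.97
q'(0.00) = 1.42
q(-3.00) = -5.54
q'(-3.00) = 2.92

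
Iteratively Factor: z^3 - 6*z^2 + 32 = (z - 4)*(z^2 - 2*z - 8) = (z - 4)^2*(z + 2)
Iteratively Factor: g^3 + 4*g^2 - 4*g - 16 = (g + 2)*(g^2 + 2*g - 8) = (g + 2)*(g + 4)*(g - 2)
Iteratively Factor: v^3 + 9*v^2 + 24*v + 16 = (v + 4)*(v^2 + 5*v + 4) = (v + 1)*(v + 4)*(v + 4)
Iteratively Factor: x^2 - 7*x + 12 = (x - 4)*(x - 3)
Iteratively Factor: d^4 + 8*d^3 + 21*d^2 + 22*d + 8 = (d + 1)*(d^3 + 7*d^2 + 14*d + 8) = (d + 1)^2*(d^2 + 6*d + 8) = (d + 1)^2*(d + 2)*(d + 4)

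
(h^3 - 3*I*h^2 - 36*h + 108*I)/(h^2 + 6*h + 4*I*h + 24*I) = (h^2 - 3*h*(2 + I) + 18*I)/(h + 4*I)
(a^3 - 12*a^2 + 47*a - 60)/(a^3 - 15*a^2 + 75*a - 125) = (a^2 - 7*a + 12)/(a^2 - 10*a + 25)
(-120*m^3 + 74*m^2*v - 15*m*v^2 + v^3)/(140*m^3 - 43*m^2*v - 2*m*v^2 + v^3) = (-6*m + v)/(7*m + v)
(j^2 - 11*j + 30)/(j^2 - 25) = (j - 6)/(j + 5)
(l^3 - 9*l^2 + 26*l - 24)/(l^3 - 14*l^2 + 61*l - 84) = (l - 2)/(l - 7)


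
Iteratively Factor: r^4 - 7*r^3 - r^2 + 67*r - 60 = (r - 5)*(r^3 - 2*r^2 - 11*r + 12) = (r - 5)*(r - 1)*(r^2 - r - 12) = (r - 5)*(r - 1)*(r + 3)*(r - 4)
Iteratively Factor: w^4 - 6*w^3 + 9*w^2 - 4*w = (w)*(w^3 - 6*w^2 + 9*w - 4) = w*(w - 1)*(w^2 - 5*w + 4) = w*(w - 4)*(w - 1)*(w - 1)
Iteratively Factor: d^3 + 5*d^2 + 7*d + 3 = (d + 3)*(d^2 + 2*d + 1) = (d + 1)*(d + 3)*(d + 1)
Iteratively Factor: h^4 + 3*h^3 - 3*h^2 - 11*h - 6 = (h + 1)*(h^3 + 2*h^2 - 5*h - 6) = (h + 1)*(h + 3)*(h^2 - h - 2) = (h + 1)^2*(h + 3)*(h - 2)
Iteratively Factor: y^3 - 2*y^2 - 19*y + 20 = (y + 4)*(y^2 - 6*y + 5) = (y - 5)*(y + 4)*(y - 1)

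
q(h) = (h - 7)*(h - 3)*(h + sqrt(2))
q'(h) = (h - 7)*(h - 3) + (h - 7)*(h + sqrt(2)) + (h - 3)*(h + sqrt(2))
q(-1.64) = -9.05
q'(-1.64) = 43.09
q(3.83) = -13.80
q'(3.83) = -14.90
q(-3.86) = -182.21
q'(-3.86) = 117.84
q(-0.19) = 28.08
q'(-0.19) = 10.23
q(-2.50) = -56.73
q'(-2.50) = 68.54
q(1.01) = 28.90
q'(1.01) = -7.43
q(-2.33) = -45.54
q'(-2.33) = 63.15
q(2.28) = 12.55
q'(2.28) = -16.70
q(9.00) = 124.97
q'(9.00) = 95.31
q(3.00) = 0.00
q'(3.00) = -17.66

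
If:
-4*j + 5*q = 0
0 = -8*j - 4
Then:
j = -1/2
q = -2/5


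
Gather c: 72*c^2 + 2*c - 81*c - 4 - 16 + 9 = 72*c^2 - 79*c - 11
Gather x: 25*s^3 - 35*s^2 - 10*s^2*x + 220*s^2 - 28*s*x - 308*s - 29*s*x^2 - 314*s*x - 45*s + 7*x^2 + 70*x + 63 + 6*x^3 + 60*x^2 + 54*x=25*s^3 + 185*s^2 - 353*s + 6*x^3 + x^2*(67 - 29*s) + x*(-10*s^2 - 342*s + 124) + 63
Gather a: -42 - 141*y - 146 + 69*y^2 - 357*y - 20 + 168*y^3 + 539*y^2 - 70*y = 168*y^3 + 608*y^2 - 568*y - 208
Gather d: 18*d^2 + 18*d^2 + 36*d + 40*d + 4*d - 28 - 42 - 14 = 36*d^2 + 80*d - 84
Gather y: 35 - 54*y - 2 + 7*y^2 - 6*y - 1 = 7*y^2 - 60*y + 32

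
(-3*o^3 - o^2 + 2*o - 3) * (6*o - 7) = -18*o^4 + 15*o^3 + 19*o^2 - 32*o + 21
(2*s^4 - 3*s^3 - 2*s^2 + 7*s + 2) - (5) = 2*s^4 - 3*s^3 - 2*s^2 + 7*s - 3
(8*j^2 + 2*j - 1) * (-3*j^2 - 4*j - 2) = -24*j^4 - 38*j^3 - 21*j^2 + 2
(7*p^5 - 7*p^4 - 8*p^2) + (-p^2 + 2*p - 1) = 7*p^5 - 7*p^4 - 9*p^2 + 2*p - 1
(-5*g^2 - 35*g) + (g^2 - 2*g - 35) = -4*g^2 - 37*g - 35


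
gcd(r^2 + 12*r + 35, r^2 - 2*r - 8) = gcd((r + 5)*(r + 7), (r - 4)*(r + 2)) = 1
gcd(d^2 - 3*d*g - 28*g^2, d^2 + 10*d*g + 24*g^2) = d + 4*g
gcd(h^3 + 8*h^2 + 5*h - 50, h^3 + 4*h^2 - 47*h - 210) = h + 5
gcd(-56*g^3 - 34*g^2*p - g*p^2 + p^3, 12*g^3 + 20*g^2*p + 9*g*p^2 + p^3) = 2*g + p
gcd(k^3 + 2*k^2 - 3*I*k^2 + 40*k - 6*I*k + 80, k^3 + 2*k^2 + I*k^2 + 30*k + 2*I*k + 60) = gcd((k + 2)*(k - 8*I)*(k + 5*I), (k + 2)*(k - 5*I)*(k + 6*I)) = k + 2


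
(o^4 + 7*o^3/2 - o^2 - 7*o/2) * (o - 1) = o^5 + 5*o^4/2 - 9*o^3/2 - 5*o^2/2 + 7*o/2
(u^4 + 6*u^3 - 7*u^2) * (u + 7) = u^5 + 13*u^4 + 35*u^3 - 49*u^2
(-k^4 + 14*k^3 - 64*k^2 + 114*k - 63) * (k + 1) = -k^5 + 13*k^4 - 50*k^3 + 50*k^2 + 51*k - 63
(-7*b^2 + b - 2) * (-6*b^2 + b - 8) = 42*b^4 - 13*b^3 + 69*b^2 - 10*b + 16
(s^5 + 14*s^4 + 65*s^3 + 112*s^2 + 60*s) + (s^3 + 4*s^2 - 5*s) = s^5 + 14*s^4 + 66*s^3 + 116*s^2 + 55*s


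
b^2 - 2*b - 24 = (b - 6)*(b + 4)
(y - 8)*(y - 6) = y^2 - 14*y + 48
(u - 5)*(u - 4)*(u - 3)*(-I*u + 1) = -I*u^4 + u^3 + 12*I*u^3 - 12*u^2 - 47*I*u^2 + 47*u + 60*I*u - 60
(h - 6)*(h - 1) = h^2 - 7*h + 6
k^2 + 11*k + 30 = (k + 5)*(k + 6)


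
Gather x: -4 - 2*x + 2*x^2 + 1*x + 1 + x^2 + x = 3*x^2 - 3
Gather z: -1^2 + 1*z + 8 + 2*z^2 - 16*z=2*z^2 - 15*z + 7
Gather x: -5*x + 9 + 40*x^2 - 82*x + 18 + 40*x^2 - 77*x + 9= 80*x^2 - 164*x + 36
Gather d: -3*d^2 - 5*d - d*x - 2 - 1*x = -3*d^2 + d*(-x - 5) - x - 2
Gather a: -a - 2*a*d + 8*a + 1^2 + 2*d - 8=a*(7 - 2*d) + 2*d - 7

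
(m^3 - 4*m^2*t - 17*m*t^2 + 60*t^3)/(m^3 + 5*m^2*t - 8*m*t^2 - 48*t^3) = (m - 5*t)/(m + 4*t)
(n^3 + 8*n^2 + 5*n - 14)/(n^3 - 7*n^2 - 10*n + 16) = (n + 7)/(n - 8)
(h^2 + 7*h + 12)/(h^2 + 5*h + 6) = (h + 4)/(h + 2)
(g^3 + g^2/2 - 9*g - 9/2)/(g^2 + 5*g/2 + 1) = (g^2 - 9)/(g + 2)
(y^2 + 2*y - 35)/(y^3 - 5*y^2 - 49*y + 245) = 1/(y - 7)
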